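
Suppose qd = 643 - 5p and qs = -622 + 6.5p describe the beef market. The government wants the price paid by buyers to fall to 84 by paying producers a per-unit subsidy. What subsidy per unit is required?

Required subsidy s = 46 per unit

At a buyer price of 84, quantity demanded is 643 − 5·84 = 223.
Sellers supply 223 only when they receive ps with -622 + 6.5·ps = 223, i.e. ps = 130.
s = ps − pb = 130 − 84 = 46.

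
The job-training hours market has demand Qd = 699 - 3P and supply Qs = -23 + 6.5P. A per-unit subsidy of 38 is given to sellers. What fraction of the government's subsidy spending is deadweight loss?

DWL / government spending = 13/183

Pre-subsidy: 699 - 3P = -23 + 6.5P gives P* = 76, Q* = 471.
With the subsidy, sellers receive Ps = Pb + 38 for each unit, where Pb is the price buyers pay.
Supply in terms of Pb becomes Qs = -23 + 6.5(Pb + 38) = 224 + 6.5Pb. Setting this equal to demand: 699 - 3Pb = 224 + 6.5Pb, so Pb = 50.
Sellers receive Ps = 50 + 38 = 88; Q' = 699 − 3·50 = 549.
ΔCS = ½(471 + 549)(76 − 50) = 13260; ΔPS = ½(471 + 549)(88 − 76) = 6120.
Government spending = 38 × 549 = 20862.
DWL = ½ × 38 × (549 − 471) = 1482; fraction = 1482 / 20862 = 13/183.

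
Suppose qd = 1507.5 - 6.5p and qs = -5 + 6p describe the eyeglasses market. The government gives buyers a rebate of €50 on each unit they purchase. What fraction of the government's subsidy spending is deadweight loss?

DWL / government spending = 78/877

Pre-subsidy: 1507.5 - 6.5p = -5 + 6p gives p* = 121, q* = 721.
With the rebate, buyers effectively pay pb = ps − 50, where ps is the price sellers receive.
Demand in terms of ps becomes qd = 1507.5 − 6.5(ps − 50) = 1832.5 - 6.5ps. Setting this equal to supply: 1832.5 - 6.5ps = -5 + 6ps, so ps = 147.
Buyers pay pb = 147 − 50 = 97; q' = -5 + 6·147 = 877.
ΔCS = ½(721 + 877)(121 − 97) = 19176; ΔPS = ½(721 + 877)(147 − 121) = 20774.
Government spending = 50 × 877 = 43850.
DWL = ½ × 50 × (877 − 721) = 3900; fraction = 3900 / 43850 = 78/877.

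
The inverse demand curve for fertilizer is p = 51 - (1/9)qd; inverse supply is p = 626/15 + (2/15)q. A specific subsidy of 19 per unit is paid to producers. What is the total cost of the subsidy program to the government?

Pre-subsidy: 51 - (1/9)q = 626/15 + (2/15)q gives q* = 417/11 and p* = 1544/33.
With the subsidy, sellers receive ps = pb + 19 for each unit, where pb is the price buyers pay.
On the curves, pb = 51 - (1/9)q and ps = 626/15 + (2/15)q; the wedge ps − pb = 19 gives 626/15 + (2/15)q − (51 - (1/9)q) = 19, so q' = 1272/11.
Then pb = 51 − (1/9)·(1272/11) = 1259/33 and ps = 626/15 + (2/15)·(1272/11) = 1886/33.
Government outlay = subsidy × quantity = 19 × 1272/11 = 24168/11.

Government cost = 24168/11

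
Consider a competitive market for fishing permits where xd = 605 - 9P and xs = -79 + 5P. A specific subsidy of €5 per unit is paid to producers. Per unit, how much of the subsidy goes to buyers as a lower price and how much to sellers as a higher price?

Buyers gain 25/14 per unit; sellers gain 45/14 per unit

Pre-subsidy: 605 - 9P = -79 + 5P gives P* = 342/7, x* = 1157/7.
With the subsidy, sellers receive Ps = Pb + 5 for each unit, where Pb is the price buyers pay.
Supply in terms of Pb becomes xs = -79 + 5(Pb + 5) = -54 + 5Pb. Setting this equal to demand: 605 - 9Pb = -54 + 5Pb, so Pb = 659/14.
Sellers receive Ps = 659/14 + 5 = 729/14; x' = 605 − 9·(659/14) = 2539/14.
Buyers' price falls by P* − Pb = 342/7 − 659/14 = 25/14; sellers' price rises by Ps − P* = 729/14 − 342/7 = 45/14.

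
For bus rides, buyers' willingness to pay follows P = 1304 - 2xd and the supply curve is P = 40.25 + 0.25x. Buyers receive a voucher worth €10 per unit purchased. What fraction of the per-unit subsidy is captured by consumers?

Pre-subsidy: 1304 - 2x = 40.25 + 0.25x gives x* = 1685/3 and P* = 542/3.
With the rebate, buyers effectively pay Pb = Ps − 10, where Ps is the price sellers receive.
On the curves, Pb = 1304 - 2x and Ps = 40.25 + 0.25x; the wedge Ps − Pb = 10 gives 40.25 + 0.25x − (1304 - 2x) = 10, so x' = 5095/9.
Then Pb = 1304 − 2·(5095/9) = 1546/9 and Ps = 40.25 + 0.25·(5095/9) = 1636/9.
Buyers' price falls by P* − Pb = 542/3 − 1546/9 = 80/9; sellers' price rises by Ps − P* = 1636/9 − 542/3 = 10/9.
So consumers capture (80/9)/10 = 8/9 of each unit of subsidy.

Consumer share = 8/9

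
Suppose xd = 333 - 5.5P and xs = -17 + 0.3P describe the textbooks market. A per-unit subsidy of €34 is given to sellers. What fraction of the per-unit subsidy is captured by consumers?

Pre-subsidy: 333 - 5.5P = -17 + 0.3P gives P* = 1750/29, x* = 32/29.
With the subsidy, sellers receive Ps = Pb + 34 for each unit, where Pb is the price buyers pay.
Supply in terms of Pb becomes xs = -17 + 0.3(Pb + 34) = -6.8 + 0.3Pb. Setting this equal to demand: 333 - 5.5Pb = -6.8 + 0.3Pb, so Pb = 1699/29.
Sellers receive Ps = 1699/29 + 34 = 2685/29; x' = 333 − 5.5·(1699/29) = 625/58.
Buyers' price falls by P* − Pb = 1750/29 − 1699/29 = 51/29; sellers' price rises by Ps − P* = 2685/29 − 1750/29 = 935/29.
So consumers capture (51/29)/34 = 3/58 of each unit of subsidy.

Consumer share = 3/58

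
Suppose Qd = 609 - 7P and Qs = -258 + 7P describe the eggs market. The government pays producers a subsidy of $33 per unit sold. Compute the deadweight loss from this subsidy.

Deadweight loss = $1905.75

Pre-subsidy: 609 - 7P = -258 + 7P gives P* = 867/14, Q* = 175.5.
With the subsidy, sellers receive Ps = Pb + 33 for each unit, where Pb is the price buyers pay.
Supply in terms of Pb becomes Qs = -258 + 7(Pb + 33) = -27 + 7Pb. Setting this equal to demand: 609 - 7Pb = -27 + 7Pb, so Pb = 318/7.
Sellers receive Ps = 318/7 + 33 = 549/7; Q' = 609 − 7·(318/7) = 291.
The subsidy expands output by 291 − 175.5 = 115.5 past the efficient level; on those units the gap between marginal cost and willingness to pay runs from 0 up to 33.
DWL = ½ × 33 × 115.5 = 1905.75.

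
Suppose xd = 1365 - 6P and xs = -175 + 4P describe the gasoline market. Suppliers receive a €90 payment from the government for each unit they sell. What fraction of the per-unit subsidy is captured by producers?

Pre-subsidy: 1365 - 6P = -175 + 4P gives P* = 154, x* = 441.
With the subsidy, sellers receive Ps = Pb + 90 for each unit, where Pb is the price buyers pay.
Supply in terms of Pb becomes xs = -175 + 4(Pb + 90) = 185 + 4Pb. Setting this equal to demand: 1365 - 6Pb = 185 + 4Pb, so Pb = 118.
Sellers receive Ps = 118 + 90 = 208; x' = 1365 − 6·118 = 657.
Buyers' price falls by P* − Pb = 154 − 118 = 36; sellers' price rises by Ps − P* = 208 − 154 = 54.
So producers capture 54/90 = 0.6 of each unit of subsidy.

Producer share = 0.6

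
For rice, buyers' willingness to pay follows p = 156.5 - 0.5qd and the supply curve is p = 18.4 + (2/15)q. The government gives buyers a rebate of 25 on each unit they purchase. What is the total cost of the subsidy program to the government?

Government cost = 122325/19

Pre-subsidy: 156.5 - 0.5q = 18.4 + (2/15)q gives q* = 4143/19 and p* = 902/19.
With the rebate, buyers effectively pay pb = ps − 25, where ps is the price sellers receive.
On the curves, pb = 156.5 - 0.5q and ps = 18.4 + (2/15)q; the wedge ps − pb = 25 gives 18.4 + (2/15)q − (156.5 - 0.5q) = 25, so q' = 4893/19.
Then pb = 156.5 − 0.5·(4893/19) = 527/19 and ps = 18.4 + (2/15)·(4893/19) = 1002/19.
Government outlay = subsidy × quantity = 25 × 4893/19 = 122325/19.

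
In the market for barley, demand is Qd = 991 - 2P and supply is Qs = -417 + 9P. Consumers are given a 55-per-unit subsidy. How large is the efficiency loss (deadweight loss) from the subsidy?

Pre-subsidy: 991 - 2P = -417 + 9P gives P* = 128, Q* = 735.
With the rebate, buyers effectively pay Pb = Ps − 55, where Ps is the price sellers receive.
Demand in terms of Ps becomes Qd = 991 − 2(Ps − 55) = 1101 - 2Ps. Setting this equal to supply: 1101 - 2Ps = -417 + 9Ps, so Ps = 138.
Buyers pay Pb = 138 − 55 = 83; Q' = -417 + 9·138 = 825.
The subsidy expands output by 825 − 735 = 90 past the efficient level; on those units the gap between marginal cost and willingness to pay runs from 0 up to 55.
DWL = ½ × 55 × 90 = 2475.

Deadweight loss = 2475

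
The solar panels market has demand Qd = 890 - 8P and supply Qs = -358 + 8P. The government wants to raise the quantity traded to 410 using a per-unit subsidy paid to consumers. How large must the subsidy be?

At Q = 410, invert demand for the buyer price: Pb = (890 − 410)/8 = 60; invert supply for the seller price: Ps = (410 − (-358))/8 = 96.
The subsidy must fill the gap: s = Ps − Pb = 96 − 60 = 36.

Required subsidy s = 36 per unit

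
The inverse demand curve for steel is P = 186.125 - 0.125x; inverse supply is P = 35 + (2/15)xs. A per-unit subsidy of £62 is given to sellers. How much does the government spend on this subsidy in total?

Government cost = £51150

Pre-subsidy: 186.125 - 0.125x = 35 + (2/15)x gives x* = 585 and P* = 113.
With the subsidy, sellers receive Ps = Pb + 62 for each unit, where Pb is the price buyers pay.
On the curves, Pb = 186.125 - 0.125x and Ps = 35 + (2/15)x; the wedge Ps − Pb = 62 gives 35 + (2/15)x − (186.125 - 0.125x) = 62, so x' = 825.
Then Pb = 186.125 − 0.125·825 = 83 and Ps = 35 + (2/15)·825 = 145.
Government outlay = subsidy × quantity = 62 × 825 = 51150.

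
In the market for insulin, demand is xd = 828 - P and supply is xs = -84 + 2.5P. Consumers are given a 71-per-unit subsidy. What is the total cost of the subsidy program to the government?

Government cost = 307217/7

Pre-subsidy: 828 - P = -84 + 2.5P gives P* = 1824/7, x* = 3972/7.
With the rebate, buyers effectively pay Pb = Ps − 71, where Ps is the price sellers receive.
Demand in terms of Ps becomes xd = 828 − 1(Ps − 71) = 899 - Ps. Setting this equal to supply: 899 - Ps = -84 + 2.5Ps, so Ps = 1966/7.
Buyers pay Pb = 1966/7 − 71 = 1469/7; x' = -84 + 2.5·(1966/7) = 4327/7.
Government outlay = subsidy × quantity = 71 × 4327/7 = 307217/7.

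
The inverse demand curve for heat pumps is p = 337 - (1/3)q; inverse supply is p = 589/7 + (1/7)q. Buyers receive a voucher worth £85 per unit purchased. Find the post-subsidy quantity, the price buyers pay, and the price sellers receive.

Pre-subsidy: 337 - (1/3)q = 589/7 + (1/7)q gives q* = 531 and p* = 160.
With the rebate, buyers effectively pay pb = ps − 85, where ps is the price sellers receive.
On the curves, pb = 337 - (1/3)q and ps = 589/7 + (1/7)q; the wedge ps − pb = 85 gives 589/7 + (1/7)q − (337 - (1/3)q) = 85, so q' = 709.5.
Then pb = 337 − (1/3)·709.5 = 100.5 and ps = 589/7 + (1/7)·709.5 = 185.5.

q' = 709.5; buyers pay £100.5; sellers receive £185.5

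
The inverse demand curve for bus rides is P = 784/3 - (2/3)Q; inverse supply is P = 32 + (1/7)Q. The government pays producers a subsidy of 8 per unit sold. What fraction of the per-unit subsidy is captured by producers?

Pre-subsidy: 784/3 - (2/3)Q = 32 + (1/7)Q gives Q* = 4816/17 and P* = 1232/17.
With the subsidy, sellers receive Ps = Pb + 8 for each unit, where Pb is the price buyers pay.
On the curves, Pb = 784/3 - (2/3)Q and Ps = 32 + (1/7)Q; the wedge Ps − Pb = 8 gives 32 + (1/7)Q − (784/3 - (2/3)Q) = 8, so Q' = 4984/17.
Then Pb = 784/3 − (2/3)·(4984/17) = 1120/17 and Ps = 32 + (1/7)·(4984/17) = 1256/17.
Buyers' price falls by P* − Pb = 1232/17 − 1120/17 = 112/17; sellers' price rises by Ps − P* = 1256/17 − 1232/17 = 24/17.
So producers capture (24/17)/8 = 3/17 of each unit of subsidy.

Producer share = 3/17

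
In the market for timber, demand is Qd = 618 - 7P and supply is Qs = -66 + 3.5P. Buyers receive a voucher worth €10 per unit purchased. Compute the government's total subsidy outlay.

Government cost = 5560/3

Pre-subsidy: 618 - 7P = -66 + 3.5P gives P* = 456/7, Q* = 162.
With the rebate, buyers effectively pay Pb = Ps − 10, where Ps is the price sellers receive.
Demand in terms of Ps becomes Qd = 618 − 7(Ps − 10) = 688 - 7Ps. Setting this equal to supply: 688 - 7Ps = -66 + 3.5Ps, so Ps = 1508/21.
Buyers pay Pb = 1508/21 − 10 = 1298/21; Q' = -66 + 3.5·(1508/21) = 556/3.
Government outlay = subsidy × quantity = 10 × 556/3 = 5560/3.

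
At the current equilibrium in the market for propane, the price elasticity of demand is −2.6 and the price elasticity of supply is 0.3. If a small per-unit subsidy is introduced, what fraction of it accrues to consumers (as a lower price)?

For a small subsidy around the equilibrium, the benefit split depends on the relative slopes, which at a point are proportional to the elasticities.
Buyer share = εs/(εs + |εd|) = 0.3/(0.3 + 2.6) = 3/29; seller share = |εd|/(εs + |εd|) = 26/29.

Consumer share = 3/29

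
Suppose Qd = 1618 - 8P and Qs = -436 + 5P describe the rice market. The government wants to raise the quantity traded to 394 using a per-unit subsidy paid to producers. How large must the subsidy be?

Required subsidy s = 13 per unit

At Q = 394, invert demand for the buyer price: Pb = (1618 − 394)/8 = 153; invert supply for the seller price: Ps = (394 − (-436))/5 = 166.
The subsidy must fill the gap: s = Ps − Pb = 166 − 153 = 13.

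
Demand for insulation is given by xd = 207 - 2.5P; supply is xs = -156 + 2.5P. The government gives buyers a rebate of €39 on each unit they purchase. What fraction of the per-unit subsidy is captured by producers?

Producer share = 0.5

Pre-subsidy: 207 - 2.5P = -156 + 2.5P gives P* = 72.6, x* = 25.5.
With the rebate, buyers effectively pay Pb = Ps − 39, where Ps is the price sellers receive.
Demand in terms of Ps becomes xd = 207 − 2.5(Ps − 39) = 304.5 - 2.5Ps. Setting this equal to supply: 304.5 - 2.5Ps = -156 + 2.5Ps, so Ps = 92.1.
Buyers pay Pb = 92.1 − 39 = 53.1; x' = -156 + 2.5·92.1 = 74.25.
Buyers' price falls by P* − Pb = 72.6 − 53.1 = 19.5; sellers' price rises by Ps − P* = 92.1 − 72.6 = 19.5.
So producers capture 19.5/39 = 0.5 of each unit of subsidy.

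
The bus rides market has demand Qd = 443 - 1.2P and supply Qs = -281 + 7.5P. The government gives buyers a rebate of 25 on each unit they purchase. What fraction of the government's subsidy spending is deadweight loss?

DWL / government spending = 125/3567

Pre-subsidy: 443 - 1.2P = -281 + 7.5P gives P* = 7240/87, Q* = 9951/29.
With the rebate, buyers effectively pay Pb = Ps − 25, where Ps is the price sellers receive.
Demand in terms of Ps becomes Qd = 443 − 1.2(Ps − 25) = 473 - 1.2Ps. Setting this equal to supply: 473 - 1.2Ps = -281 + 7.5Ps, so Ps = 260/3.
Buyers pay Pb = 260/3 − 25 = 185/3; Q' = -281 + 7.5·(260/3) = 369.
ΔCS = ½(9951/29 + 369)(7240/87 − 185/3) = 6453750/841; ΔPS = ½(9951/29 + 369)(260/3 − 7240/87) = 1032600/841.
Government spending = 25 × 369 = 9225.
DWL = ½ × 25 × (369 − 9951/29) = 9375/29; fraction = (9375/29) / 9225 = 125/3567.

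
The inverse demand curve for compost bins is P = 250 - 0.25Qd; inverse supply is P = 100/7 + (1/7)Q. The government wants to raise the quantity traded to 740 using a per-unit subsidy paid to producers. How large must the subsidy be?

Required subsidy s = 55 per unit

At Q = 740, from the demand curve buyers pay Pb = 250 − 0.25·740 = 65; from the supply curve sellers need Ps = 100/7 + (1/7)·740 = 120.
The subsidy must fill the gap: s = Ps − Pb = 120 − 65 = 55.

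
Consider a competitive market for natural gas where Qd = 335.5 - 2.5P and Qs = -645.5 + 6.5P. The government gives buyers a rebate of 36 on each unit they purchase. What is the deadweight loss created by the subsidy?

Pre-subsidy: 335.5 - 2.5P = -645.5 + 6.5P gives P* = 109, Q* = 63.
With the rebate, buyers effectively pay Pb = Ps − 36, where Ps is the price sellers receive.
Demand in terms of Ps becomes Qd = 335.5 − 2.5(Ps − 36) = 425.5 - 2.5Ps. Setting this equal to supply: 425.5 - 2.5Ps = -645.5 + 6.5Ps, so Ps = 119.
Buyers pay Pb = 119 − 36 = 83; Q' = -645.5 + 6.5·119 = 128.
The subsidy expands output by 128 − 63 = 65 past the efficient level; on those units the gap between marginal cost and willingness to pay runs from 0 up to 36.
DWL = ½ × 36 × 65 = 1170.

Deadweight loss = 1170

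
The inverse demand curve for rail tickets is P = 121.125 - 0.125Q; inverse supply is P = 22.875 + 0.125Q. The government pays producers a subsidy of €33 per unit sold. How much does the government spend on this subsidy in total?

Pre-subsidy: 121.125 - 0.125Q = 22.875 + 0.125Q gives Q* = 393 and P* = 72.
With the subsidy, sellers receive Ps = Pb + 33 for each unit, where Pb is the price buyers pay.
On the curves, Pb = 121.125 - 0.125Q and Ps = 22.875 + 0.125Q; the wedge Ps − Pb = 33 gives 22.875 + 0.125Q − (121.125 - 0.125Q) = 33, so Q' = 525.
Then Pb = 121.125 − 0.125·525 = 55.5 and Ps = 22.875 + 0.125·525 = 88.5.
Government outlay = subsidy × quantity = 33 × 525 = 17325.

Government cost = €17325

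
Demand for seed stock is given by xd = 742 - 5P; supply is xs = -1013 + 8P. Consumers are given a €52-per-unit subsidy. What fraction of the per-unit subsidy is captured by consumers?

Pre-subsidy: 742 - 5P = -1013 + 8P gives P* = 135, x* = 67.
With the rebate, buyers effectively pay Pb = Ps − 52, where Ps is the price sellers receive.
Demand in terms of Ps becomes xd = 742 − 5(Ps − 52) = 1002 - 5Ps. Setting this equal to supply: 1002 - 5Ps = -1013 + 8Ps, so Ps = 155.
Buyers pay Pb = 155 − 52 = 103; x' = -1013 + 8·155 = 227.
Buyers' price falls by P* − Pb = 135 − 103 = 32; sellers' price rises by Ps − P* = 155 − 135 = 20.
So consumers capture 32/52 = 8/13 of each unit of subsidy.

Consumer share = 8/13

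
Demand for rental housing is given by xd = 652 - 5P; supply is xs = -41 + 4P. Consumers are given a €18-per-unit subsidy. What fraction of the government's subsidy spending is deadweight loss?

DWL / government spending = 20/307

Pre-subsidy: 652 - 5P = -41 + 4P gives P* = 77, x* = 267.
With the rebate, buyers effectively pay Pb = Ps − 18, where Ps is the price sellers receive.
Demand in terms of Ps becomes xd = 652 − 5(Ps − 18) = 742 - 5Ps. Setting this equal to supply: 742 - 5Ps = -41 + 4Ps, so Ps = 87.
Buyers pay Pb = 87 − 18 = 69; x' = -41 + 4·87 = 307.
ΔCS = ½(267 + 307)(77 − 69) = 2296; ΔPS = ½(267 + 307)(87 − 77) = 2870.
Government spending = 18 × 307 = 5526.
DWL = ½ × 18 × (307 − 267) = 360; fraction = 360 / 5526 = 20/307.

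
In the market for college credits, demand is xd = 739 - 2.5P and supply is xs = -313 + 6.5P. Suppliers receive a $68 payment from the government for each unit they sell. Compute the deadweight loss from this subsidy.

Pre-subsidy: 739 - 2.5P = -313 + 6.5P gives P* = 1052/9, x* = 4021/9.
With the subsidy, sellers receive Ps = Pb + 68 for each unit, where Pb is the price buyers pay.
Supply in terms of Pb becomes xs = -313 + 6.5(Pb + 68) = 129 + 6.5Pb. Setting this equal to demand: 739 - 2.5Pb = 129 + 6.5Pb, so Pb = 610/9.
Sellers receive Ps = 610/9 + 68 = 1222/9; x' = 739 − 2.5·(610/9) = 5126/9.
The subsidy expands output by 5126/9 − 4021/9 = 1105/9 past the efficient level; on those units the gap between marginal cost and willingness to pay runs from 0 up to 68.
DWL = ½ × 68 × 1105/9 = 37570/9.

Deadweight loss = 37570/9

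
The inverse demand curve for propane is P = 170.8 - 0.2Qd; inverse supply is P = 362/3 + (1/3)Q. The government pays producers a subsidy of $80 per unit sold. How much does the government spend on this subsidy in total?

Government cost = $19520

Pre-subsidy: 170.8 - 0.2Q = 362/3 + (1/3)Q gives Q* = 94 and P* = 152.
With the subsidy, sellers receive Ps = Pb + 80 for each unit, where Pb is the price buyers pay.
On the curves, Pb = 170.8 - 0.2Q and Ps = 362/3 + (1/3)Q; the wedge Ps − Pb = 80 gives 362/3 + (1/3)Q − (170.8 - 0.2Q) = 80, so Q' = 244.
Then Pb = 170.8 − 0.2·244 = 122 and Ps = 362/3 + (1/3)·244 = 202.
Government outlay = subsidy × quantity = 80 × 244 = 19520.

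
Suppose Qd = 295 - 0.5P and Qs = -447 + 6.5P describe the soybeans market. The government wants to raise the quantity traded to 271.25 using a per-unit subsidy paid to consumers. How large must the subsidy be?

Required subsidy s = 63 per unit

At Q = 271.25, invert demand for the buyer price: Pb = (295 − 271.25)/0.5 = 47.5; invert supply for the seller price: Ps = (271.25 − (-447))/6.5 = 110.5.
The subsidy must fill the gap: s = Ps − Pb = 110.5 − 47.5 = 63.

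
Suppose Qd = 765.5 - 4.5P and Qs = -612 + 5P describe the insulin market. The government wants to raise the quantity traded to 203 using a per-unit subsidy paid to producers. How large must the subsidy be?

Required subsidy s = 38 per unit

At Q = 203, invert demand for the buyer price: Pb = (765.5 − 203)/4.5 = 125; invert supply for the seller price: Ps = (203 − (-612))/5 = 163.
The subsidy must fill the gap: s = Ps − Pb = 163 − 125 = 38.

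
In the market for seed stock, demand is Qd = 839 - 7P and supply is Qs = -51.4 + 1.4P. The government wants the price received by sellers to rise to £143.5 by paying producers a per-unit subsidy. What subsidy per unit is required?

At a seller price of 143.5, quantity supplied is -51.4 + 1.4·143.5 = 149.5.
Buyers absorb 149.5 only when they pay Pb with 839 − 7·Pb = 149.5, i.e. Pb = 98.5.
s = Ps − Pb = 143.5 − 98.5 = 45.

Required subsidy s = £45 per unit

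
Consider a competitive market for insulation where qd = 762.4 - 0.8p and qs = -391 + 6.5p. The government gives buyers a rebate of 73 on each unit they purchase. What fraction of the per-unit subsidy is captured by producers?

Producer share = 8/73

Pre-subsidy: 762.4 - 0.8p = -391 + 6.5p gives p* = 158, q* = 636.
With the rebate, buyers effectively pay pb = ps − 73, where ps is the price sellers receive.
Demand in terms of ps becomes qd = 762.4 − 0.8(ps − 73) = 820.8 - 0.8ps. Setting this equal to supply: 820.8 - 0.8ps = -391 + 6.5ps, so ps = 166.
Buyers pay pb = 166 − 73 = 93; q' = -391 + 6.5·166 = 688.
Buyers' price falls by p* − pb = 158 − 93 = 65; sellers' price rises by ps − p* = 166 − 158 = 8.
So producers capture 8/73 = 8/73 of each unit of subsidy.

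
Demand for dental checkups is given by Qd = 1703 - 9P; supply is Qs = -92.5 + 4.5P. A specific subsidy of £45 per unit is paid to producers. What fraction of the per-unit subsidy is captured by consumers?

Consumer share = 1/3

Pre-subsidy: 1703 - 9P = -92.5 + 4.5P gives P* = 133, Q* = 506.
With the subsidy, sellers receive Ps = Pb + 45 for each unit, where Pb is the price buyers pay.
Supply in terms of Pb becomes Qs = -92.5 + 4.5(Pb + 45) = 110 + 4.5Pb. Setting this equal to demand: 1703 - 9Pb = 110 + 4.5Pb, so Pb = 118.
Sellers receive Ps = 118 + 45 = 163; Q' = 1703 − 9·118 = 641.
Buyers' price falls by P* − Pb = 133 − 118 = 15; sellers' price rises by Ps − P* = 163 − 133 = 30.
So consumers capture 15/45 = 1/3 of each unit of subsidy.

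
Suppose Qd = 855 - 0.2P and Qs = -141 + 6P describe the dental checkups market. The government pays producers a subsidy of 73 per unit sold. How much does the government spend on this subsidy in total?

Pre-subsidy: 855 - 0.2P = -141 + 6P gives P* = 4980/31, Q* = 25509/31.
With the subsidy, sellers receive Ps = Pb + 73 for each unit, where Pb is the price buyers pay.
Supply in terms of Pb becomes Qs = -141 + 6(Pb + 73) = 297 + 6Pb. Setting this equal to demand: 855 - 0.2Pb = 297 + 6Pb, so Pb = 90.
Sellers receive Ps = 90 + 73 = 163; Q' = 855 − 0.2·90 = 837.
Government outlay = subsidy × quantity = 73 × 837 = 61101.

Government cost = 61101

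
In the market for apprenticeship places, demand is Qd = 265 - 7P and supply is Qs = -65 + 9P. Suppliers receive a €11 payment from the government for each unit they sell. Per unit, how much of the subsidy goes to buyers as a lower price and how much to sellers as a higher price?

Pre-subsidy: 265 - 7P = -65 + 9P gives P* = 20.625, Q* = 120.625.
With the subsidy, sellers receive Ps = Pb + 11 for each unit, where Pb is the price buyers pay.
Supply in terms of Pb becomes Qs = -65 + 9(Pb + 11) = 34 + 9Pb. Setting this equal to demand: 265 - 7Pb = 34 + 9Pb, so Pb = 14.4375.
Sellers receive Ps = 14.4375 + 11 = 25.4375; Q' = 265 − 7·14.4375 = 163.9375.
Buyers' price falls by P* − Pb = 20.625 − 14.4375 = 6.1875; sellers' price rises by Ps − P* = 25.4375 − 20.625 = 4.8125.

Buyers gain €6.1875 per unit; sellers gain €4.8125 per unit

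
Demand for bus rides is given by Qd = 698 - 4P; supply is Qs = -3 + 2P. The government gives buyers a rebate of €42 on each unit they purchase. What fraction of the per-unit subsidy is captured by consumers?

Consumer share = 1/3

Pre-subsidy: 698 - 4P = -3 + 2P gives P* = 701/6, Q* = 692/3.
With the rebate, buyers effectively pay Pb = Ps − 42, where Ps is the price sellers receive.
Demand in terms of Ps becomes Qd = 698 − 4(Ps − 42) = 866 - 4Ps. Setting this equal to supply: 866 - 4Ps = -3 + 2Ps, so Ps = 869/6.
Buyers pay Pb = 869/6 − 42 = 617/6; Q' = -3 + 2·(869/6) = 860/3.
Buyers' price falls by P* − Pb = 701/6 − 617/6 = 14; sellers' price rises by Ps − P* = 869/6 − 701/6 = 28.
So consumers capture 14/42 = 1/3 of each unit of subsidy.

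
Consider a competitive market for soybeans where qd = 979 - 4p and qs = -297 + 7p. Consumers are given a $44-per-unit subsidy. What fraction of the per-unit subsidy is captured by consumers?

Consumer share = 7/11

Pre-subsidy: 979 - 4p = -297 + 7p gives p* = 116, q* = 515.
With the rebate, buyers effectively pay pb = ps − 44, where ps is the price sellers receive.
Demand in terms of ps becomes qd = 979 − 4(ps − 44) = 1155 - 4ps. Setting this equal to supply: 1155 - 4ps = -297 + 7ps, so ps = 132.
Buyers pay pb = 132 − 44 = 88; q' = -297 + 7·132 = 627.
Buyers' price falls by p* − pb = 116 − 88 = 28; sellers' price rises by ps − p* = 132 − 116 = 16.
So consumers capture 28/44 = 7/11 of each unit of subsidy.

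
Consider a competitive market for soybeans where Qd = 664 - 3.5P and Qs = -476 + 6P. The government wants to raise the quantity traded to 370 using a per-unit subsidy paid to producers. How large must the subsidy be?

At Q = 370, invert demand for the buyer price: Pb = (664 − 370)/3.5 = 84; invert supply for the seller price: Ps = (370 − (-476))/6 = 141.
The subsidy must fill the gap: s = Ps − Pb = 141 − 84 = 57.

Required subsidy s = 57 per unit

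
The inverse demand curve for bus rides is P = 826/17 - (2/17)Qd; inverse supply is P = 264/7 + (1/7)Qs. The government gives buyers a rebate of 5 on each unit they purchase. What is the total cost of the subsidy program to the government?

Government cost = 9445/31

Pre-subsidy: 826/17 - (2/17)Q = 264/7 + (1/7)Q gives Q* = 1294/31 and P* = 1354/31.
With the rebate, buyers effectively pay Pb = Ps − 5, where Ps is the price sellers receive.
On the curves, Pb = 826/17 - (2/17)Q and Ps = 264/7 + (1/7)Q; the wedge Ps − Pb = 5 gives 264/7 + (1/7)Q − (826/17 - (2/17)Q) = 5, so Q' = 1889/31.
Then Pb = 826/17 − (2/17)·(1889/31) = 1284/31 and Ps = 264/7 + (1/7)·(1889/31) = 1439/31.
Government outlay = subsidy × quantity = 5 × 1889/31 = 9445/31.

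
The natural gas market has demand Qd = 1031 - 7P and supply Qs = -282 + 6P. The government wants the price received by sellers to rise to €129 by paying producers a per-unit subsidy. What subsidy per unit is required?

Required subsidy s = €52 per unit

At a seller price of 129, quantity supplied is -282 + 6·129 = 492.
Buyers absorb 492 only when they pay Pb with 1031 − 7·Pb = 492, i.e. Pb = 77.
s = Ps − Pb = 129 − 77 = 52.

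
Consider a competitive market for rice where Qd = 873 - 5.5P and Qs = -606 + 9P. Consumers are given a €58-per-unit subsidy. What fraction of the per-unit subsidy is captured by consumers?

Consumer share = 18/29

Pre-subsidy: 873 - 5.5P = -606 + 9P gives P* = 102, Q* = 312.
With the rebate, buyers effectively pay Pb = Ps − 58, where Ps is the price sellers receive.
Demand in terms of Ps becomes Qd = 873 − 5.5(Ps − 58) = 1192 - 5.5Ps. Setting this equal to supply: 1192 - 5.5Ps = -606 + 9Ps, so Ps = 124.
Buyers pay Pb = 124 − 58 = 66; Q' = -606 + 9·124 = 510.
Buyers' price falls by P* − Pb = 102 − 66 = 36; sellers' price rises by Ps − P* = 124 − 102 = 22.
So consumers capture 36/58 = 18/29 of each unit of subsidy.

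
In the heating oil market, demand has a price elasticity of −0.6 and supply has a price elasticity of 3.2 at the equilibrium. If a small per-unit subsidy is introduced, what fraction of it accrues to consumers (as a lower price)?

For a small subsidy around the equilibrium, the benefit split depends on the relative slopes, which at a point are proportional to the elasticities.
Buyer share = εs/(εs + |εd|) = 3.2/(3.2 + 0.6) = 16/19; seller share = |εd|/(εs + |εd|) = 3/19.

Consumer share = 16/19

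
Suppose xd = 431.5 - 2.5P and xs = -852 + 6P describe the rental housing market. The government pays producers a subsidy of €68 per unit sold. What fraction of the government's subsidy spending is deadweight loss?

DWL / government spending = 10/29

Pre-subsidy: 431.5 - 2.5P = -852 + 6P gives P* = 151, x* = 54.
With the subsidy, sellers receive Ps = Pb + 68 for each unit, where Pb is the price buyers pay.
Supply in terms of Pb becomes xs = -852 + 6(Pb + 68) = -444 + 6Pb. Setting this equal to demand: 431.5 - 2.5Pb = -444 + 6Pb, so Pb = 103.
Sellers receive Ps = 103 + 68 = 171; x' = 431.5 − 2.5·103 = 174.
ΔCS = ½(54 + 174)(151 − 103) = 5472; ΔPS = ½(54 + 174)(171 − 151) = 2280.
Government spending = 68 × 174 = 11832.
DWL = ½ × 68 × (174 − 54) = 4080; fraction = 4080 / 11832 = 10/29.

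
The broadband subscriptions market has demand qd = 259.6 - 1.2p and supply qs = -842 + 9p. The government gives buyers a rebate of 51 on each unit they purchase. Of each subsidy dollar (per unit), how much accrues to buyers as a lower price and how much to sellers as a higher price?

Pre-subsidy: 259.6 - 1.2p = -842 + 9p gives p* = 108, q* = 130.
With the rebate, buyers effectively pay pb = ps − 51, where ps is the price sellers receive.
Demand in terms of ps becomes qd = 259.6 − 1.2(ps − 51) = 320.8 - 1.2ps. Setting this equal to supply: 320.8 - 1.2ps = -842 + 9ps, so ps = 114.
Buyers pay pb = 114 − 51 = 63; q' = -842 + 9·114 = 184.
Buyers' price falls by p* − pb = 108 − 63 = 45; sellers' price rises by ps − p* = 114 − 108 = 6.

Buyers gain 45 per unit; sellers gain 6 per unit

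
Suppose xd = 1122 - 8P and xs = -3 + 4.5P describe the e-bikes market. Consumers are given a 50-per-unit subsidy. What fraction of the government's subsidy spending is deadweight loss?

DWL / government spending = 12/91

Pre-subsidy: 1122 - 8P = -3 + 4.5P gives P* = 90, x* = 402.
With the rebate, buyers effectively pay Pb = Ps − 50, where Ps is the price sellers receive.
Demand in terms of Ps becomes xd = 1122 − 8(Ps − 50) = 1522 - 8Ps. Setting this equal to supply: 1522 - 8Ps = -3 + 4.5Ps, so Ps = 122.
Buyers pay Pb = 122 − 50 = 72; x' = -3 + 4.5·122 = 546.
ΔCS = ½(402 + 546)(90 − 72) = 8532; ΔPS = ½(402 + 546)(122 − 90) = 15168.
Government spending = 50 × 546 = 27300.
DWL = ½ × 50 × (546 − 402) = 3600; fraction = 3600 / 27300 = 12/91.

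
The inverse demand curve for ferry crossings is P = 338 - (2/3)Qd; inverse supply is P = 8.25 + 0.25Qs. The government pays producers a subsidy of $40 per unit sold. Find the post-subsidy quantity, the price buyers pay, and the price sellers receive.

Pre-subsidy: 338 - (2/3)Q = 8.25 + 0.25Q gives Q* = 3957/11 and P* = 1080/11.
With the subsidy, sellers receive Ps = Pb + 40 for each unit, where Pb is the price buyers pay.
On the curves, Pb = 338 - (2/3)Q and Ps = 8.25 + 0.25Q; the wedge Ps − Pb = 40 gives 8.25 + 0.25Q − (338 - (2/3)Q) = 40, so Q' = 4437/11.
Then Pb = 338 − (2/3)·(4437/11) = 760/11 and Ps = 8.25 + 0.25·(4437/11) = 1200/11.

Q' = 4437/11; buyers pay 760/11; sellers receive 1200/11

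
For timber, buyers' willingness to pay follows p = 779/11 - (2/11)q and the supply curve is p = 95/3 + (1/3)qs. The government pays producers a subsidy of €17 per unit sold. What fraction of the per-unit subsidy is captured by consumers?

Pre-subsidy: 779/11 - (2/11)q = 95/3 + (1/3)q gives q* = 76 and p* = 57.
With the subsidy, sellers receive ps = pb + 17 for each unit, where pb is the price buyers pay.
On the curves, pb = 779/11 - (2/11)q and ps = 95/3 + (1/3)q; the wedge ps − pb = 17 gives 95/3 + (1/3)q − (779/11 - (2/11)q) = 17, so q' = 109.
Then pb = 779/11 − (2/11)·109 = 51 and ps = 95/3 + (1/3)·109 = 68.
Buyers' price falls by p* − pb = 57 − 51 = 6; sellers' price rises by ps − p* = 68 − 57 = 11.
So consumers capture 6/17 = 6/17 of each unit of subsidy.

Consumer share = 6/17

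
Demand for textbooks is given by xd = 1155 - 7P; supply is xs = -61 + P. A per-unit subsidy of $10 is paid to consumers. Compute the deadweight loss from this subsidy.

Deadweight loss = $43.75

Pre-subsidy: 1155 - 7P = -61 + P gives P* = 152, x* = 91.
With the rebate, buyers effectively pay Pb = Ps − 10, where Ps is the price sellers receive.
Demand in terms of Ps becomes xd = 1155 − 7(Ps − 10) = 1225 - 7Ps. Setting this equal to supply: 1225 - 7Ps = -61 + Ps, so Ps = 160.75.
Buyers pay Pb = 160.75 − 10 = 150.75; x' = -61 + 1·160.75 = 99.75.
The subsidy expands output by 99.75 − 91 = 8.75 past the efficient level; on those units the gap between marginal cost and willingness to pay runs from 0 up to 10.
DWL = ½ × 10 × 8.75 = 43.75.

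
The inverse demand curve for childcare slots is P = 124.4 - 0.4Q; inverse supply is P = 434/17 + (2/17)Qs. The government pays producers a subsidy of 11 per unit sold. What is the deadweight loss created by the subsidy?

Pre-subsidy: 124.4 - 0.4Q = 434/17 + (2/17)Q gives Q* = 191 and P* = 48.
With the subsidy, sellers receive Ps = Pb + 11 for each unit, where Pb is the price buyers pay.
On the curves, Pb = 124.4 - 0.4Q and Ps = 434/17 + (2/17)Q; the wedge Ps − Pb = 11 gives 434/17 + (2/17)Q − (124.4 - 0.4Q) = 11, so Q' = 212.25.
Then Pb = 124.4 − 0.4·212.25 = 39.5 and Ps = 434/17 + (2/17)·212.25 = 50.5.
The subsidy expands output by 212.25 − 191 = 21.25 past the efficient level; on those units the gap between marginal cost and willingness to pay runs from 0 up to 11.
DWL = ½ × 11 × 21.25 = 116.875.

Deadweight loss = 116.875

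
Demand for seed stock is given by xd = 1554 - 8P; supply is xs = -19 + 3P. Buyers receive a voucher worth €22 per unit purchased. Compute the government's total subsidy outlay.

Government cost = €10076

Pre-subsidy: 1554 - 8P = -19 + 3P gives P* = 143, x* = 410.
With the rebate, buyers effectively pay Pb = Ps − 22, where Ps is the price sellers receive.
Demand in terms of Ps becomes xd = 1554 − 8(Ps − 22) = 1730 - 8Ps. Setting this equal to supply: 1730 - 8Ps = -19 + 3Ps, so Ps = 159.
Buyers pay Pb = 159 − 22 = 137; x' = -19 + 3·159 = 458.
Government outlay = subsidy × quantity = 22 × 458 = 10076.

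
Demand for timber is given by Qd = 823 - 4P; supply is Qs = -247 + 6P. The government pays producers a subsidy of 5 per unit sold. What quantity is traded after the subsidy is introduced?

Q' = 407

Pre-subsidy: 823 - 4P = -247 + 6P gives P* = 107, Q* = 395.
With the subsidy, sellers receive Ps = Pb + 5 for each unit, where Pb is the price buyers pay.
Supply in terms of Pb becomes Qs = -247 + 6(Pb + 5) = -217 + 6Pb. Setting this equal to demand: 823 - 4Pb = -217 + 6Pb, so Pb = 104.
Sellers receive Ps = 104 + 5 = 109; Q' = 823 − 4·104 = 407.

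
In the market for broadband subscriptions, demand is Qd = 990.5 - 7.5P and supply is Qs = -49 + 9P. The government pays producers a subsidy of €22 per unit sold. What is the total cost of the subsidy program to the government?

Government cost = €13376

Pre-subsidy: 990.5 - 7.5P = -49 + 9P gives P* = 63, Q* = 518.
With the subsidy, sellers receive Ps = Pb + 22 for each unit, where Pb is the price buyers pay.
Supply in terms of Pb becomes Qs = -49 + 9(Pb + 22) = 149 + 9Pb. Setting this equal to demand: 990.5 - 7.5Pb = 149 + 9Pb, so Pb = 51.
Sellers receive Ps = 51 + 22 = 73; Q' = 990.5 − 7.5·51 = 608.
Government outlay = subsidy × quantity = 22 × 608 = 13376.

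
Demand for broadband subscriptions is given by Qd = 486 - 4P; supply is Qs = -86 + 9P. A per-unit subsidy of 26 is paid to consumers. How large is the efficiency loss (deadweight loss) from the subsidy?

Deadweight loss = 936

Pre-subsidy: 486 - 4P = -86 + 9P gives P* = 44, Q* = 310.
With the rebate, buyers effectively pay Pb = Ps − 26, where Ps is the price sellers receive.
Demand in terms of Ps becomes Qd = 486 − 4(Ps − 26) = 590 - 4Ps. Setting this equal to supply: 590 - 4Ps = -86 + 9Ps, so Ps = 52.
Buyers pay Pb = 52 − 26 = 26; Q' = -86 + 9·52 = 382.
The subsidy expands output by 382 − 310 = 72 past the efficient level; on those units the gap between marginal cost and willingness to pay runs from 0 up to 26.
DWL = ½ × 26 × 72 = 936.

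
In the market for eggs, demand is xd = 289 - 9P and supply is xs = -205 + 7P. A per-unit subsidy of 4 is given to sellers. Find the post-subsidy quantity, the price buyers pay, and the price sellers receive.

Pre-subsidy: 289 - 9P = -205 + 7P gives P* = 30.875, x* = 11.125.
With the subsidy, sellers receive Ps = Pb + 4 for each unit, where Pb is the price buyers pay.
Supply in terms of Pb becomes xs = -205 + 7(Pb + 4) = -177 + 7Pb. Setting this equal to demand: 289 - 9Pb = -177 + 7Pb, so Pb = 29.125.
Sellers receive Ps = 29.125 + 4 = 33.125; x' = 289 − 9·29.125 = 26.875.

x' = 26.875; buyers pay 29.125; sellers receive 33.125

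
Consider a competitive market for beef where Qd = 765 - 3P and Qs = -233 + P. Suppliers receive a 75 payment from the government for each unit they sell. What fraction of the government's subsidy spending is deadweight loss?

Pre-subsidy: 765 - 3P = -233 + P gives P* = 249.5, Q* = 16.5.
With the subsidy, sellers receive Ps = Pb + 75 for each unit, where Pb is the price buyers pay.
Supply in terms of Pb becomes Qs = -233 + 1(Pb + 75) = -158 + Pb. Setting this equal to demand: 765 - 3Pb = -158 + Pb, so Pb = 230.75.
Sellers receive Ps = 230.75 + 75 = 305.75; Q' = 765 − 3·230.75 = 72.75.
ΔCS = ½(16.5 + 72.75)(249.5 − 230.75) = 836.71875; ΔPS = ½(16.5 + 72.75)(305.75 − 249.5) = 2510.15625.
Government spending = 75 × 72.75 = 5456.25.
DWL = ½ × 75 × (72.75 − 16.5) = 2109.375; fraction = 2109.375 / 5456.25 = 75/194.

DWL / government spending = 75/194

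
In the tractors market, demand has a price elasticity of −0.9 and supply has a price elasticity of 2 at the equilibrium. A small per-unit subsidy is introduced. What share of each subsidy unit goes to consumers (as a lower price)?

Consumer share = 20/29

For a small subsidy around the equilibrium, the benefit split depends on the relative slopes, which at a point are proportional to the elasticities.
Buyer share = εs/(εs + |εd|) = 2/(2 + 0.9) = 20/29; seller share = |εd|/(εs + |εd|) = 9/29.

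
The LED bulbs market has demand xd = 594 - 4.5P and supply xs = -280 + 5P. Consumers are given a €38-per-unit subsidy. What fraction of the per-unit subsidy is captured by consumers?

Consumer share = 10/19

Pre-subsidy: 594 - 4.5P = -280 + 5P gives P* = 92, x* = 180.
With the rebate, buyers effectively pay Pb = Ps − 38, where Ps is the price sellers receive.
Demand in terms of Ps becomes xd = 594 − 4.5(Ps − 38) = 765 - 4.5Ps. Setting this equal to supply: 765 - 4.5Ps = -280 + 5Ps, so Ps = 110.
Buyers pay Pb = 110 − 38 = 72; x' = -280 + 5·110 = 270.
Buyers' price falls by P* − Pb = 92 − 72 = 20; sellers' price rises by Ps − P* = 110 − 92 = 18.
So consumers capture 20/38 = 10/19 of each unit of subsidy.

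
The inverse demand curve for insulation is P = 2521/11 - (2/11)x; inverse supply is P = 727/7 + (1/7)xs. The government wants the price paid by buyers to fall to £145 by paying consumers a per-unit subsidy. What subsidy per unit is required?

At a buyer price of 145, quantity demanded is 1260.5 − 5.5·145 = 463.
Sellers supply 463 only when they receive Ps = 727/7 + (1/7)·463 = 170.
s = Ps − Pb = 170 − 145 = 25.

Required subsidy s = £25 per unit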